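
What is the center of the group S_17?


Z(G) = {g ∈ G | gx = xg for all x ∈ G}
S_n is non-abelian for n ≥ 3; Z(S_17) is trivial

Z(S_17) = {e}


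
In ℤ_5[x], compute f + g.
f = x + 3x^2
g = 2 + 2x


Add coefficients mod 5:
x^0: 0 + 2 = 2 (mod 5)
x^1: 1 + 2 = 3 (mod 5)
x^2: 3 + 0 = 3 (mod 5)
Result: 2 + 3x + 3x^2

f + g = 2 + 3x + 3x^2


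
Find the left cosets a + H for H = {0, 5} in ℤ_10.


H = {0, 5}, |H| = 2
Number of cosets = |G|/|H| = 10/2 = 5
0 + H = {0, 5}
1 + H = {1, 6}
2 + H = {2, 7}
3 + H = {3, 8}
4 + H = {4, 9}

Cosets: 0+H={0,5}; 1+H={1,6}; 2+H={2,7}; 3+H={3,8}; 4+H={4,9}


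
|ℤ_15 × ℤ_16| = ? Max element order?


|ℤ_15 × ℤ_16| = 15 × 16 = 240
Max element order = lcm(15,16) = 240
Cyclic? Yes (gcd=1)

|ℤ_15×ℤ_16| = 240, max element order = 240


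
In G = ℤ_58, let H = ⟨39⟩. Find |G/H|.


|⟨39⟩| = n / gcd(39, 58) = 58 / 1 = 58
H is normal (ℤ_58 is abelian).
|G/H| = |G| / |H| = 58 / 58 = 1

|G/H| = 1


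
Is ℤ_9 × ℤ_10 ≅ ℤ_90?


Comparing ℤ_9 × ℤ_10 and ℤ_90:
gcd(9,10) = 1, so ℤ_9 × ℤ_10 ≅ ℤ_90 (CRT)

Yes, ℤ_9 × ℤ_10 ≅ ℤ_90


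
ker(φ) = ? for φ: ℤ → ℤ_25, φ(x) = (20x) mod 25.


Kernel = preimage of identity
ker(φ) = {x ∈ ℤ : 20x ≡ 0 (mod 25)}. gcd(20,25) = 5, so 20x ≡ 0 (mod 25) ⟺ x ≡ 0 (mod 25/5 = 5). Hence ker(φ) = 5ℤ

ker(φ) = 5ℤ


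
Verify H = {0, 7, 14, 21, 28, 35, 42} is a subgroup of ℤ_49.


Subgroup test for H = {0, 7, 14, 21, 28, 35, 42} in (ℤ_49, +):
(1) 0 ∈ H? Yes
(2) Closure: for all a,b ∈ H, (a+b) mod 49 ∈ H? Yes
(3) Inverses: for all a ∈ H, -a mod 49 ∈ H? Yes

Yes, H is a subgroup of ℤ_49


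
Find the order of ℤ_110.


ℤ_n has n elements.

|ℤ_110| = 110


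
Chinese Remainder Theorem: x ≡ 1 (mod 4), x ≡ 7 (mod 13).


m₁ = 4, m₂ = 13, gcd = 1, so CRT applies. M = m₁·m₂ = 52
Let M₁ = M/m₁ = 13, M₂ = M/m₂ = 4
Find y₁ ≡ M₁⁻¹ (mod m₁): 13⁻¹ ≡ 1 (mod 4)
Find y₂ ≡ M₂⁻¹ (mod m₂): 4⁻¹ ≡ 10 (mod 13)
x = a₁·M₁·y₁ + a₂·M₂·y₂ = 1·13·1 + 7·4·10 = 293
Reduce mod 52: x ≡ 33
Check: 33 mod 4 = 1 ✓, 33 mod 13 = 7 ✓

x ≡ 33 (mod 52)


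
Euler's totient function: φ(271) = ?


Factor n: 271 = 271
φ(n) = n · ∏(1 - 1/p) over distinct primes p | n
φ(271) = 271 · (1 - 1/271) = 270

φ(271) = 270


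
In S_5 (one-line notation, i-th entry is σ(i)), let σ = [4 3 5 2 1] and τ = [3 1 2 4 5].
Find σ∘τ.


σ∘τ: apply τ first, then σ
1 →τ 3 →σ 5
2 →τ 1 →σ 4
3 →τ 2 →σ 3
4 →τ 4 →σ 2
5 →τ 5 →σ 1

σ∘τ = [5 4 3 2 1]


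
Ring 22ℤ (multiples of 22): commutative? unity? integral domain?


22ℤ is a commutative ring under +,× but has no multiplicative identity (1 ∉ 22ℤ); it has no zero divisors, but without unity it is not an integral domain
Commutative: Yes
Integral domain: No
Has unity: No

22ℤ (multiples of 22): Commutative=Yes, Unity=No


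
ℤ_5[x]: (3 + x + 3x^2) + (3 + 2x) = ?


Add coefficients mod 5:
x^0: 3 + 3 = 1 (mod 5)
x^1: 1 + 2 = 3 (mod 5)
x^2: 3 + 0 = 3 (mod 5)
Result: 1 + 3x + 3x^2

f + g = 1 + 3x + 3x^2


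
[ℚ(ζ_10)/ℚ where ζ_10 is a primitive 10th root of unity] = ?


[ℚ(ζ_n):ℚ] = deg Φ_n(x) = φ(n). Here φ(10) = 4

[ℚ(ζ_10)/ℚ where ζ_10 is a primitive 10th root of unity] = 4


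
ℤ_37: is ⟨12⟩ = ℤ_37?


g generates ℤ_n iff gcd(g, n) = 1
gcd(12, 37) = 1
Since gcd = 1, 12 is a generator.

Yes, 12 generates ℤ_37


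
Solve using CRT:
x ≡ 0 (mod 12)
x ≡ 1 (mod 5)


m₁ = 12, m₂ = 5, gcd = 1, so CRT applies. M = m₁·m₂ = 60
Let M₁ = M/m₁ = 5, M₂ = M/m₂ = 12
Find y₁ ≡ M₁⁻¹ (mod m₁): 5⁻¹ ≡ 5 (mod 12)
Find y₂ ≡ M₂⁻¹ (mod m₂): 12⁻¹ ≡ 3 (mod 5)
x = a₁·M₁·y₁ + a₂·M₂·y₂ = 0·5·5 + 1·12·3 = 36
Reduce mod 60: x ≡ 36
Check: 36 mod 12 = 0 ✓, 36 mod 5 = 1 ✓

x ≡ 36 (mod 60)


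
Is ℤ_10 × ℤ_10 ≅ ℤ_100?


Comparing ℤ_10 × ℤ_10 and ℤ_100:
gcd(10,10) = 10 ≠ 1. Max element order in ℤ_10×ℤ_10 is lcm(10,10) = 10 < 100, so it has no element of order 100

No, ℤ_10 × ℤ_10 ≇ ℤ_100


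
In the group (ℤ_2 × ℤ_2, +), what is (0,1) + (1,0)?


Operation: componentwise addition mod (2, 2)
(0,1) + (1,0) = ((a₁+b₁) mod 2, (a₂+b₂) mod 2) with a = (0,1), b = (1,0)

(0,1) + (1,0) = (1,1)


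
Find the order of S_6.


|S_n| = n! (number of permutations of n symbols)
|S_6| = 6! = 720

|S_6| = 720


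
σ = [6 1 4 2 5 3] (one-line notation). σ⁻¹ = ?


To find σ⁻¹, swap domain and range:
σ(1) = 6 → σ⁻¹(6) = 1
σ(2) = 1 → σ⁻¹(1) = 2
σ(3) = 4 → σ⁻¹(4) = 3
σ(4) = 2 → σ⁻¹(2) = 4
σ(5) = 5 → σ⁻¹(5) = 5
σ(6) = 3 → σ⁻¹(3) = 6

σ⁻¹ = [2 4 6 3 5 1]


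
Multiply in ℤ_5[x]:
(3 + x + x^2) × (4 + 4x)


Expand and collect like terms; reduce coefficients mod 5:
x^0: 3·4 = 12 ≡ 2 (mod 5)
x^1: 3·4 + 1·4 = 16 ≡ 1 (mod 5)
x^2: 1·4 + 1·4 = 8 ≡ 3 (mod 5)
x^3: 1·4 = 4 ≡ 4 (mod 5)
Result: 2 + x + 3x^2 + 4x^3

f · g = 2 + x + 3x^2 + 4x^3


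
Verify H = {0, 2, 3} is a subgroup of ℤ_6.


Subgroup test for H = {0, 2, 3} in (ℤ_6, +):
(1) 0 ∈ H? Yes
(2) Closure: for all a,b ∈ H, (a+b) mod 6 ∈ H? No  [counterexample: 2 + 2 = 4 ∉ H]
(3) Inverses: for all a ∈ H, -a mod 6 ∈ H? No

No, H is not a subgroup of ℤ_6


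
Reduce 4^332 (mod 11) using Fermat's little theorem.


Fermat's little theorem: if p is prime and gcd(a,p)=1, then a^(p-1) ≡ 1 (mod p)
p = 11 is prime, gcd(4,11) = 1
Reduce exponent: 332 mod 10 = 2
So 4^332 ≡ 4^2 (mod 11)
4^2 mod 11 = 5

4^332 ≡ 5 (mod 11)


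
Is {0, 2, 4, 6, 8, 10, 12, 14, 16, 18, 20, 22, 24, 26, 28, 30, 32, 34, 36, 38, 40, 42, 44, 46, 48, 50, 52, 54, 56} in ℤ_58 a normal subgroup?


H = {0, 2, 4, 6, 8, 10, 12, 14, 16, 18, 20, 22, 24, 26, 28, 30, 32, 34, 36, 38, 40, 42, 44, 46, 48, 50, 52, 54, 56} in ℤ_58
ℤ_58 is abelian; every subgroup of an abelian group is normal

Yes, normal subgroup


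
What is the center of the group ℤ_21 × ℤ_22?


Z(G) = {g ∈ G | gx = xg for all x ∈ G}
Direct product of abelian groups is abelian, so Z(G) = G

Z(ℤ_21 × ℤ_22) = ℤ_21 × ℤ_22


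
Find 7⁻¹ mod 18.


Use the extended Euclidean algorithm to write 1 = 7·s + 18·t; then s mod 18 is the inverse.
Euclidean algorithm:
  7 = 0·18 + 7
  18 = 2·7 + 4
  7 = 1·4 + 3
  4 = 1·3 + 1
  3 = 3·1 + 0
gcd(7,18) = 1
Back-substitution gives: 7·(-5) + 18·(2) = 1
So 7⁻¹ ≡ -5 ≡ 13 (mod 18)
Check: 7 × 13 = 91 ≡ 1 (mod 18) ✓

7⁻¹ ≡ 13 (mod 18)


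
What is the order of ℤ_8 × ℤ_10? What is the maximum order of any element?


|ℤ_8 × ℤ_10| = 8 × 10 = 80
Max element order = lcm(8,10) = 40
Cyclic? No (gcd=2)

|ℤ_8×ℤ_10| = 80, max element order = 40


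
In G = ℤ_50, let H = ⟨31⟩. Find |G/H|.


|⟨31⟩| = n / gcd(31, 50) = 50 / 1 = 50
H is normal (ℤ_50 is abelian).
|G/H| = |G| / |H| = 50 / 50 = 1

|G/H| = 1


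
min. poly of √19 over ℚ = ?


√19 satisfies x² - 19 = 0, irreducible over ℚ since 19 is squarefree

Minimal polynomial: x² - 19


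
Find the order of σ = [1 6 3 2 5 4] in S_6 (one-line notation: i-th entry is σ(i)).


Cycle decomposition: (2 6 4)
Cycle lengths: 3
Order = lcm(3) = 3

ord(σ) = 3


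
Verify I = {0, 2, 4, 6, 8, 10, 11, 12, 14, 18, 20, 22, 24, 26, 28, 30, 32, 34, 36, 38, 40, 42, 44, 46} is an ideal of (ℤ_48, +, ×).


Check ideal conditions for I = {0, 2, 4, 6, 8, 10, 11, 12, 14, 18, 20, 22, 24, 26, 28, 30, 32, 34, 36, 38, 40, 42, 44, 46} in ℤ_48:
(1) I is an additive subgroup? No
(2) For r ∈ ℤ_48 and a ∈ I: r·a ∈ I? No  [counterexample: r=2, a=8, r·a mod 48 = 16 ∉ I]

No, I is not an ideal of ℤ_48


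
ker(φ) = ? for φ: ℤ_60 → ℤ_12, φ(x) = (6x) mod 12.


Kernel = preimage of identity
ker(φ) = {x ∈ ℤ_60 : 6x ≡ 0 (mod 12)}. Since 12 | 60, φ is well-defined. The kernel is the cyclic subgroup ⟨2⟩ of ℤ_60 (order 30), i.e. {0, 2, 4, 6, 8, 10, 12, 14, 16, 18, 20, 22, 24, 26, 28, 30, 32, 34, 36, 38, 40, 42, 44, 46, 48, 50, 52, 54, 56, 58}

ker(φ) = {0, 2, 4, 6, 8, 10, 12, 14, 16, 18, 20, 22, 24, 26, 28, 30, 32, 34, 36, 38, 40, 42, 44, 46, 48, 50, 52, 54, 56, 58}


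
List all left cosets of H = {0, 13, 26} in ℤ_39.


H = {0, 13, 26}, |H| = 3
Number of cosets = |G|/|H| = 39/3 = 13
0 + H = {0, 13, 26}
1 + H = {1, 14, 27}
2 + H = {2, 15, 28}
3 + H = {3, 16, 29}
4 + H = {4, 17, 30}
5 + H = {5, 18, 31}
6 + H = {6, 19, 32}
7 + H = {7, 20, 33}
8 + H = {8, 21, 34}
9 + H = {9, 22, 35}
10 + H = {10, 23, 36}
11 + H = {11, 24, 37}
12 + H = {12, 25, 38}

Cosets: 0+H={0,13,26}; 1+H={1,14,27}; 2+H={2,15,28}; 3+H={3,16,29}; 4+H={4,17,30}; 5+H={5,18,31}; 6+H={6,19,32}; 7+H={7,20,33}; 8+H={8,21,34}; 9+H={9,22,35}; 10+H={10,23,36}; 11+H={11,24,37}; 12+H={12,25,38}


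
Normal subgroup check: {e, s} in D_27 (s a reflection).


H = {e, s} in D_27 (s a reflection)
r·s·r⁻¹ = sr⁻² ≠ s for n ≥ 3, so {e, s} is not closed under conjugation

No, not a normal subgroup


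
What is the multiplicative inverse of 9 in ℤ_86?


Use the extended Euclidean algorithm to write 1 = 9·s + 86·t; then s mod 86 is the inverse.
Euclidean algorithm:
  9 = 0·86 + 9
  86 = 9·9 + 5
  9 = 1·5 + 4
  5 = 1·4 + 1
  4 = 4·1 + 0
gcd(9,86) = 1
Back-substitution gives: 9·(-19) + 86·(2) = 1
So 9⁻¹ ≡ -19 ≡ 67 (mod 86)
Check: 9 × 67 = 603 ≡ 1 (mod 86) ✓

9⁻¹ ≡ 67 (mod 86)


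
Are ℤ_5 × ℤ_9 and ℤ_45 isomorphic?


Comparing ℤ_5 × ℤ_9 and ℤ_45:
gcd(5,9) = 1, so ℤ_5 × ℤ_9 ≅ ℤ_45 (CRT)

Yes, ℤ_5 × ℤ_9 ≅ ℤ_45


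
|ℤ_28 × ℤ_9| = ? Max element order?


|ℤ_28 × ℤ_9| = 28 × 9 = 252
Max element order = lcm(28,9) = 252
Cyclic? Yes (gcd=1)

|ℤ_28×ℤ_9| = 252, max element order = 252


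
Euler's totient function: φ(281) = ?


Factor n: 281 = 281
φ(n) = n · ∏(1 - 1/p) over distinct primes p | n
φ(281) = 281 · (1 - 1/281) = 280

φ(281) = 280


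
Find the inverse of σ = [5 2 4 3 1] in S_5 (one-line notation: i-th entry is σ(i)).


To find σ⁻¹, swap domain and range:
σ(1) = 5 → σ⁻¹(5) = 1
σ(2) = 2 → σ⁻¹(2) = 2
σ(3) = 4 → σ⁻¹(4) = 3
σ(4) = 3 → σ⁻¹(3) = 4
σ(5) = 1 → σ⁻¹(1) = 5

σ⁻¹ = [5 2 4 3 1]


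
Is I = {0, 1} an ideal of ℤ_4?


Check ideal conditions for I = {0, 1} in ℤ_4:
(1) I is an additive subgroup? No
(2) For r ∈ ℤ_4 and a ∈ I: r·a ∈ I? No  [counterexample: r=2, a=1, r·a mod 4 = 2 ∉ I]

No, I is not an ideal of ℤ_4


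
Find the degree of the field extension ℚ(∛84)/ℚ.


∛84 has minimal polynomial x³ - 84 (irreducible over ℚ since 84 is not a perfect cube)

[ℚ(∛84)/ℚ] = 3


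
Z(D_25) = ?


Z(G) = {g ∈ G | gx = xg for all x ∈ G}
For odd n, Z(D_n) = {e}: no nontrivial rotation commutes with all reflections

Z(D_25) = {e}


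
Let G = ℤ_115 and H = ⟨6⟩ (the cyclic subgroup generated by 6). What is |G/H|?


|⟨6⟩| = n / gcd(6, 115) = 115 / 1 = 115
H is normal (ℤ_115 is abelian).
|G/H| = |G| / |H| = 115 / 115 = 1

|G/H| = 1


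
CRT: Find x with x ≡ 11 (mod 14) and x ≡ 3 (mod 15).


m₁ = 14, m₂ = 15, gcd = 1, so CRT applies. M = m₁·m₂ = 210
Let M₁ = M/m₁ = 15, M₂ = M/m₂ = 14
Find y₁ ≡ M₁⁻¹ (mod m₁): 15⁻¹ ≡ 1 (mod 14)
Find y₂ ≡ M₂⁻¹ (mod m₂): 14⁻¹ ≡ 14 (mod 15)
x = a₁·M₁·y₁ + a₂·M₂·y₂ = 11·15·1 + 3·14·14 = 753
Reduce mod 210: x ≡ 123
Check: 123 mod 14 = 11 ✓, 123 mod 15 = 3 ✓

x ≡ 123 (mod 210)


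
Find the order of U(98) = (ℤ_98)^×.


U(n) is the group of units mod n; |U(n)| = φ(n)
|U(98)| = φ(98) = 42

|U(98) = (ℤ_98)^×| = 42


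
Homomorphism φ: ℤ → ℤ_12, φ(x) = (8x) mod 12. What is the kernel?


Kernel = preimage of identity
ker(φ) = {x ∈ ℤ : 8x ≡ 0 (mod 12)}. gcd(8,12) = 4, so 8x ≡ 0 (mod 12) ⟺ x ≡ 0 (mod 12/4 = 3). Hence ker(φ) = 3ℤ

ker(φ) = 3ℤ


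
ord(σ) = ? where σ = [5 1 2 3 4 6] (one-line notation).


Cycle decomposition: (1 5 4 3 2)
Cycle lengths: 5
Order = lcm(5) = 5

ord(σ) = 5


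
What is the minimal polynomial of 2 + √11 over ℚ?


Let α = 2 + √11. Then α - 2 = √11, so (α - 2)² = 11, giving α² - 4α - 7 = 0. Degree 2 and α ∉ ℚ, so this is the minimal polynomial.

Minimal polynomial: x² - 4x - 7


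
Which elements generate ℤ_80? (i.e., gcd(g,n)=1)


g generates ℤ_n iff gcd(g,n) = 1
Prime factors of 80: 2, 5
Generators are g ∈ {1,...,79} not divisible by any of these primes.
Generators: {1, 3, 7, 9, 11, 13, 17, 19, 21, 23, 27, 29, 31, 33, 37, 39, 41, 43, 47, 49, 51, 53, 57, 59, 61, 63, 67, 69, 71, 73, 77, 79}
Number of generators = φ(80) = 32

Generators of ℤ_80 = {1, 3, 7, 9, 11, 13, 17, 19, 21, 23, 27, 29, 31, 33, 37, 39, 41, 43, 47, 49, 51, 53, 57, 59, 61, 63, 67, 69, 71, 73, 77, 79}


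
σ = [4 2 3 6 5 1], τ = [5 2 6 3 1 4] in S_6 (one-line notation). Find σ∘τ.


σ∘τ: apply τ first, then σ
1 →τ 5 →σ 5
2 →τ 2 →σ 2
3 →τ 6 →σ 1
4 →τ 3 →σ 3
5 →τ 1 →σ 4
6 →τ 4 →σ 6

σ∘τ = [5 2 1 3 4 6]


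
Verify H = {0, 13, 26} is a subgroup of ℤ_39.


Subgroup test for H = {0, 13, 26} in (ℤ_39, +):
(1) 0 ∈ H? Yes
(2) Closure: for all a,b ∈ H, (a+b) mod 39 ∈ H? Yes
(3) Inverses: for all a ∈ H, -a mod 39 ∈ H? Yes

Yes, H is a subgroup of ℤ_39


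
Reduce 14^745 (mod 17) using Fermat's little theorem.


Fermat's little theorem: if p is prime and gcd(a,p)=1, then a^(p-1) ≡ 1 (mod p)
p = 17 is prime, gcd(14,17) = 1
Reduce exponent: 745 mod 16 = 9
So 14^745 ≡ 14^9 (mod 17)
14^9 mod 17 = 3

14^745 ≡ 3 (mod 17)


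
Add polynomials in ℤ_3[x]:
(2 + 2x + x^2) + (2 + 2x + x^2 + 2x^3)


Add coefficients mod 3:
x^0: 2 + 2 = 1 (mod 3)
x^1: 2 + 2 = 1 (mod 3)
x^2: 1 + 1 = 2 (mod 3)
x^3: 0 + 2 = 2 (mod 3)
Result: 1 + x + 2x^2 + 2x^3

f + g = 1 + x + 2x^2 + 2x^3


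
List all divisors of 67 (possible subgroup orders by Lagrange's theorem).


Lagrange's theorem: |H| divides |G|
|G| = 67
Divisors of 67: 1, 67

Possible subgroup orders: {1, 67}


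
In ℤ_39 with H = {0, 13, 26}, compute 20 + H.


20 + H = {20 + h (mod 39) : h ∈ H}
20+0=20, 20+13=33, 20+26=7
20 + H = {7, 20, 33} = 7 + H

20 + H = {7, 20, 33}


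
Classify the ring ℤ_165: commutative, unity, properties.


ℤ_165 is a commutative ring with unity 1; 165 = 3×55 is composite, so 3·55 ≡ 0 gives zero divisors (not an integral domain)
Commutative: Yes
Integral domain: No
Has unity: Yes

ℤ_165: Commutative=Yes, Unity=Yes


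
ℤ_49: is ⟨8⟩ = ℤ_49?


g generates ℤ_n iff gcd(g, n) = 1
gcd(8, 49) = 1
Since gcd = 1, 8 is a generator.

Yes, 8 generates ℤ_49


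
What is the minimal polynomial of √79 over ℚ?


√79 satisfies x² - 79 = 0, irreducible over ℚ since 79 is squarefree

Minimal polynomial: x² - 79


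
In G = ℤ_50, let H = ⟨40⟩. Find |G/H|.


|⟨40⟩| = n / gcd(40, 50) = 50 / 10 = 5
H is normal (ℤ_50 is abelian).
|G/H| = |G| / |H| = 50 / 5 = 10

|G/H| = 10


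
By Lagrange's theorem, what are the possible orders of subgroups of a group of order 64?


Lagrange's theorem: |H| divides |G|
|G| = 64
Divisors of 64: 1, 2, 4, 8, 16, 32, 64

Possible subgroup orders: {1, 2, 4, 8, 16, 32, 64}


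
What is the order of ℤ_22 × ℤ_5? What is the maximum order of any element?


|ℤ_22 × ℤ_5| = 22 × 5 = 110
Max element order = lcm(22,5) = 110
Cyclic? Yes (gcd=1)

|ℤ_22×ℤ_5| = 110, max element order = 110


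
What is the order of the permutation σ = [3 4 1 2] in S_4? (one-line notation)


Cycle decomposition: (1 3) (2 4)
Cycle lengths: 2, 2
Order = lcm(2, 2) = 2

ord(σ) = 2


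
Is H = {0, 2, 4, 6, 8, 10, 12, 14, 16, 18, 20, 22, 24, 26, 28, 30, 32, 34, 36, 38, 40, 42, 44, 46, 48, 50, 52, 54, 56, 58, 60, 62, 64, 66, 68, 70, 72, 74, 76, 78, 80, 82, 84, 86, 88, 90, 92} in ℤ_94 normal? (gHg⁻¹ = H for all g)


H = {0, 2, 4, 6, 8, 10, 12, 14, 16, 18, 20, 22, 24, 26, 28, 30, 32, 34, 36, 38, 40, 42, 44, 46, 48, 50, 52, 54, 56, 58, 60, 62, 64, 66, 68, 70, 72, 74, 76, 78, 80, 82, 84, 86, 88, 90, 92} in ℤ_94
ℤ_94 is abelian; every subgroup of an abelian group is normal

Yes, normal subgroup


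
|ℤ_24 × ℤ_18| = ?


|A × B| = |A| · |B|
|ℤ_24 × ℤ_18| = 24 × 18 = 432

|ℤ_24 × ℤ_18| = 432


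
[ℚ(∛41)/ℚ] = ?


∛41 has minimal polynomial x³ - 41 (irreducible over ℚ since 41 is not a perfect cube)

[ℚ(∛41)/ℚ] = 3


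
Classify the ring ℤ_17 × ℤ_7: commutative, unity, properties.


Direct product ring; commutative with unity (1,1); but (1,0)·(0,1) = (0,0) gives zero divisors, so not an integral domain
Commutative: Yes
Integral domain: No
Has unity: Yes

ℤ_17 × ℤ_7: Commutative=Yes, Unity=Yes


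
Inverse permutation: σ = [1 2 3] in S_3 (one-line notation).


To find σ⁻¹, swap domain and range:
σ(1) = 1 → σ⁻¹(1) = 1
σ(2) = 2 → σ⁻¹(2) = 2
σ(3) = 3 → σ⁻¹(3) = 3

σ⁻¹ = [1 2 3]


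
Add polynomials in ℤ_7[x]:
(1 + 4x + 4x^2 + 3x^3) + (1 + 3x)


Add coefficients mod 7:
x^0: 1 + 1 = 2 (mod 7)
x^1: 4 + 3 = 0 (mod 7)
x^2: 4 + 0 = 4 (mod 7)
x^3: 3 + 0 = 3 (mod 7)
Result: 2 + 4x^2 + 3x^3

f + g = 2 + 4x^2 + 3x^3


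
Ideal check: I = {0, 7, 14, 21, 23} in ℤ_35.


Check ideal conditions for I = {0, 7, 14, 21, 23} in ℤ_35:
(1) I is an additive subgroup? No
(2) For r ∈ ℤ_35 and a ∈ I: r·a ∈ I? No  [counterexample: r=2, a=14, r·a mod 35 = 28 ∉ I]

No, I is not an ideal of ℤ_35


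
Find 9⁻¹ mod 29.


Use the extended Euclidean algorithm to write 1 = 9·s + 29·t; then s mod 29 is the inverse.
Euclidean algorithm:
  9 = 0·29 + 9
  29 = 3·9 + 2
  9 = 4·2 + 1
  2 = 2·1 + 0
gcd(9,29) = 1
Back-substitution gives: 9·(13) + 29·(-4) = 1
So 9⁻¹ ≡ 13 ≡ 13 (mod 29)
Check: 9 × 13 = 117 ≡ 1 (mod 29) ✓

9⁻¹ ≡ 13 (mod 29)


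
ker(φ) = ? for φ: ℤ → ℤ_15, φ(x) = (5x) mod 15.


Kernel = preimage of identity
ker(φ) = {x ∈ ℤ : 5x ≡ 0 (mod 15)}. gcd(5,15) = 5, so 5x ≡ 0 (mod 15) ⟺ x ≡ 0 (mod 15/5 = 3). Hence ker(φ) = 3ℤ

ker(φ) = 3ℤ


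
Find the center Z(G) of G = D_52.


Z(G) = {g ∈ G | gx = xg for all x ∈ G}
For even n, Z(D_n) = {e, r^(n/2)}: the 180° rotation r^26 commutes with every reflection and rotation

Z(D_52) = {e, r^26}


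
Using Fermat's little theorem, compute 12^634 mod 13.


Fermat's little theorem: if p is prime and gcd(a,p)=1, then a^(p-1) ≡ 1 (mod p)
p = 13 is prime, gcd(12,13) = 1
Reduce exponent: 634 mod 12 = 10
So 12^634 ≡ 12^10 (mod 13)
12^10 mod 13 = 1

12^634 ≡ 1 (mod 13)


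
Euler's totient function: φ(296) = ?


Factor n: 296 = 2^3 × 37
φ(n) = n · ∏(1 - 1/p) over distinct primes p | n
φ(296) = 296 · (1 - 1/2) · (1 - 1/37) = 144

φ(296) = 144


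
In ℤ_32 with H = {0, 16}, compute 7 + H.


7 + H = {7 + h (mod 32) : h ∈ H}
7+0=7, 7+16=23

7 + H = {7, 23}


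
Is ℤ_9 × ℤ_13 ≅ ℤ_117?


Comparing ℤ_9 × ℤ_13 and ℤ_117:
gcd(9,13) = 1, so ℤ_9 × ℤ_13 ≅ ℤ_117 (CRT)

Yes, ℤ_9 × ℤ_13 ≅ ℤ_117


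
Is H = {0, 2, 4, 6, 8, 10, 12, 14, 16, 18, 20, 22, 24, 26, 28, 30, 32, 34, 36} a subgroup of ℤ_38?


Subgroup test for H = {0, 2, 4, 6, 8, 10, 12, 14, 16, 18, 20, 22, 24, 26, 28, 30, 32, 34, 36} in (ℤ_38, +):
(1) 0 ∈ H? Yes
(2) Closure: for all a,b ∈ H, (a+b) mod 38 ∈ H? Yes
(3) Inverses: for all a ∈ H, -a mod 38 ∈ H? Yes

Yes, H is a subgroup of ℤ_38


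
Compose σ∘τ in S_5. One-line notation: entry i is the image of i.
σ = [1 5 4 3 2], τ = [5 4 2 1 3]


σ∘τ: apply τ first, then σ
1 →τ 5 →σ 2
2 →τ 4 →σ 3
3 →τ 2 →σ 5
4 →τ 1 →σ 1
5 →τ 3 →σ 4

σ∘τ = [2 3 5 1 4]


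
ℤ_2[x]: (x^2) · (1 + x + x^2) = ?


Expand and collect like terms; reduce coefficients mod 2:
x^0: 0·1 = 0 ≡ 0 (mod 2)
x^1: 0·1 + 0·1 = 0 ≡ 0 (mod 2)
x^2: 0·1 + 0·1 + 1·1 = 1 ≡ 1 (mod 2)
x^3: 0·1 + 1·1 = 1 ≡ 1 (mod 2)
x^4: 1·1 = 1 ≡ 1 (mod 2)
Result: x^2 + x^3 + x^4

f · g = x^2 + x^3 + x^4


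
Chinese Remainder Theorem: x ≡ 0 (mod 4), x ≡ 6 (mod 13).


m₁ = 4, m₂ = 13, gcd = 1, so CRT applies. M = m₁·m₂ = 52
Let M₁ = M/m₁ = 13, M₂ = M/m₂ = 4
Find y₁ ≡ M₁⁻¹ (mod m₁): 13⁻¹ ≡ 1 (mod 4)
Find y₂ ≡ M₂⁻¹ (mod m₂): 4⁻¹ ≡ 10 (mod 13)
x = a₁·M₁·y₁ + a₂·M₂·y₂ = 0·13·1 + 6·4·10 = 240
Reduce mod 52: x ≡ 32
Check: 32 mod 4 = 0 ✓, 32 mod 13 = 6 ✓

x ≡ 32 (mod 52)


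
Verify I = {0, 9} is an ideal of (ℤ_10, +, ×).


Check ideal conditions for I = {0, 9} in ℤ_10:
(1) I is an additive subgroup? No
(2) For r ∈ ℤ_10 and a ∈ I: r·a ∈ I? No  [counterexample: r=2, a=9, r·a mod 10 = 8 ∉ I]

No, I is not an ideal of ℤ_10


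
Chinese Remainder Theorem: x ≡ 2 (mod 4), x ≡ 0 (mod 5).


m₁ = 4, m₂ = 5, gcd = 1, so CRT applies. M = m₁·m₂ = 20
Let M₁ = M/m₁ = 5, M₂ = M/m₂ = 4
Find y₁ ≡ M₁⁻¹ (mod m₁): 5⁻¹ ≡ 1 (mod 4)
Find y₂ ≡ M₂⁻¹ (mod m₂): 4⁻¹ ≡ 4 (mod 5)
x = a₁·M₁·y₁ + a₂·M₂·y₂ = 2·5·1 + 0·4·4 = 10
Reduce mod 20: x ≡ 10
Check: 10 mod 4 = 2 ✓, 10 mod 5 = 0 ✓

x ≡ 10 (mod 20)


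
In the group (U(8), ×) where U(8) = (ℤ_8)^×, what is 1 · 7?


Operation: multiplication mod 8
1 · 7 = (a × b) mod 8 with a = 1, b = 7

1 · 7 = 7


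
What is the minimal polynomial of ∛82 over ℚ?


∛82 satisfies x³ - 82 = 0, irreducible over ℚ (no rational root; 82 is not a perfect cube)

Minimal polynomial: x³ - 82


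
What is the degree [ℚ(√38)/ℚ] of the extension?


√38 has minimal polynomial x² - 38 (irreducible over ℚ since 38 is squarefree)

[ℚ(√38)/ℚ] = 2


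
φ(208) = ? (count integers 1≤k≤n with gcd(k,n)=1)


Factor n: 208 = 2^4 × 13
φ(n) = n · ∏(1 - 1/p) over distinct primes p | n
φ(208) = 208 · (1 - 1/2) · (1 - 1/13) = 96

φ(208) = 96


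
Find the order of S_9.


|S_n| = n! (number of permutations of n symbols)
|S_9| = 9! = 362880

|S_9| = 362880


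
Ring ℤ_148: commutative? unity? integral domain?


ℤ_148 is a commutative ring with unity 1; 148 = 2×74 is composite, so 2·74 ≡ 0 gives zero divisors (not an integral domain)
Commutative: Yes
Integral domain: No
Has unity: Yes

ℤ_148: Commutative=Yes, Unity=Yes


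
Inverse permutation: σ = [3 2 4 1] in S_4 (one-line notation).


To find σ⁻¹, swap domain and range:
σ(1) = 3 → σ⁻¹(3) = 1
σ(2) = 2 → σ⁻¹(2) = 2
σ(3) = 4 → σ⁻¹(4) = 3
σ(4) = 1 → σ⁻¹(1) = 4

σ⁻¹ = [4 2 1 3]


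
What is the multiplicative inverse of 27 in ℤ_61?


Use the extended Euclidean algorithm to write 1 = 27·s + 61·t; then s mod 61 is the inverse.
Euclidean algorithm:
  27 = 0·61 + 27
  61 = 2·27 + 7
  27 = 3·7 + 6
  7 = 1·6 + 1
  6 = 6·1 + 0
gcd(27,61) = 1
Back-substitution gives: 27·(-9) + 61·(4) = 1
So 27⁻¹ ≡ -9 ≡ 52 (mod 61)
Check: 27 × 52 = 1404 ≡ 1 (mod 61) ✓

27⁻¹ ≡ 52 (mod 61)


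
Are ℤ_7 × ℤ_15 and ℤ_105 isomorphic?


Comparing ℤ_7 × ℤ_15 and ℤ_105:
gcd(7,15) = 1, so ℤ_7 × ℤ_15 ≅ ℤ_105 (CRT)

Yes, ℤ_7 × ℤ_15 ≅ ℤ_105


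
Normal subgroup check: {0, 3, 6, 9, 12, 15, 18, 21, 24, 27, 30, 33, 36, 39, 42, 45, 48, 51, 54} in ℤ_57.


H = {0, 3, 6, 9, 12, 15, 18, 21, 24, 27, 30, 33, 36, 39, 42, 45, 48, 51, 54} in ℤ_57
ℤ_57 is abelian; every subgroup of an abelian group is normal

Yes, normal subgroup


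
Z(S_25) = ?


Z(G) = {g ∈ G | gx = xg for all x ∈ G}
S_n is non-abelian for n ≥ 3; Z(S_25) is trivial

Z(S_25) = {e}


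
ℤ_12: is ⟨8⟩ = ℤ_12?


g generates ℤ_n iff gcd(g, n) = 1
gcd(8, 12) = 4
Since gcd = 4 ≠ 1, ⟨8⟩ has order 3 < 12, so 8 is not a generator.

No, 8 does not generate ℤ_12


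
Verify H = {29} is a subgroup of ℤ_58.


Subgroup test for H = {29} in (ℤ_58, +):
(1) 0 ∈ H? No
(2) Closure: for all a,b ∈ H, (a+b) mod 58 ∈ H? No  [counterexample: 29 + 29 = 0 ∉ H]
(3) Inverses: for all a ∈ H, -a mod 58 ∈ H? Yes

No, H is not a subgroup of ℤ_58


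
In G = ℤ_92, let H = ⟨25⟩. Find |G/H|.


|⟨25⟩| = n / gcd(25, 92) = 92 / 1 = 92
H is normal (ℤ_92 is abelian).
|G/H| = |G| / |H| = 92 / 92 = 1

|G/H| = 1


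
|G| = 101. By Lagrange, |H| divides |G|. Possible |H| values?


Lagrange's theorem: |H| divides |G|
|G| = 101
Divisors of 101: 1, 101

Possible subgroup orders: {1, 101}


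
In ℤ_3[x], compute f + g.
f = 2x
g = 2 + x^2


Add coefficients mod 3:
x^0: 0 + 2 = 2 (mod 3)
x^1: 2 + 0 = 2 (mod 3)
x^2: 0 + 1 = 1 (mod 3)
Result: 2 + 2x + x^2

f + g = 2 + 2x + x^2


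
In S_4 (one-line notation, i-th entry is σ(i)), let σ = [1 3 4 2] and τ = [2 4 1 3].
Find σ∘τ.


σ∘τ: apply τ first, then σ
1 →τ 2 →σ 3
2 →τ 4 →σ 2
3 →τ 1 →σ 1
4 →τ 3 →σ 4

σ∘τ = [3 2 1 4]


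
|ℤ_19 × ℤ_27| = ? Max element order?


|ℤ_19 × ℤ_27| = 19 × 27 = 513
Max element order = lcm(19,27) = 513
Cyclic? Yes (gcd=1)

|ℤ_19×ℤ_27| = 513, max element order = 513


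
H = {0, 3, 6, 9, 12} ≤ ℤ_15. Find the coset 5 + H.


5 + H = {5 + h (mod 15) : h ∈ H}
5+0=5, 5+3=8, 5+6=11, 5+9=14, 5+12=2
5 + H = {2, 5, 8, 11, 14} = 2 + H

5 + H = {2, 5, 8, 11, 14}


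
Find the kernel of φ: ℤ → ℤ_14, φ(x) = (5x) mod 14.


Kernel = preimage of identity
ker(φ) = {x ∈ ℤ : 5x ≡ 0 (mod 14)}. gcd(5,14) = 1, so 5x ≡ 0 (mod 14) ⟺ x ≡ 0 (mod 14/1 = 14). Hence ker(φ) = 14ℤ

ker(φ) = 14ℤ


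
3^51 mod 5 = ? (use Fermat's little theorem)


Fermat's little theorem: if p is prime and gcd(a,p)=1, then a^(p-1) ≡ 1 (mod p)
p = 5 is prime, gcd(3,5) = 1
Reduce exponent: 51 mod 4 = 3
So 3^51 ≡ 3^3 (mod 5)
3^3 mod 5 = 2

3^51 ≡ 2 (mod 5)


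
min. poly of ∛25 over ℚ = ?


∛25 satisfies x³ - 25 = 0, irreducible over ℚ (no rational root; 25 is not a perfect cube)

Minimal polynomial: x³ - 25


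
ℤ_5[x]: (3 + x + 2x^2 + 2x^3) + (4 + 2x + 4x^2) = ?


Add coefficients mod 5:
x^0: 3 + 4 = 2 (mod 5)
x^1: 1 + 2 = 3 (mod 5)
x^2: 2 + 4 = 1 (mod 5)
x^3: 2 + 0 = 2 (mod 5)
Result: 2 + 3x + x^2 + 2x^3

f + g = 2 + 3x + x^2 + 2x^3


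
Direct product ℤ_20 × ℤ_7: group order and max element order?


|ℤ_20 × ℤ_7| = 20 × 7 = 140
Max element order = lcm(20,7) = 140
Cyclic? Yes (gcd=1)

|ℤ_20×ℤ_7| = 140, max element order = 140


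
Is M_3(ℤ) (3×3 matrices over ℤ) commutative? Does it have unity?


Matrix multiplication is non-commutative for n ≥ 2; the identity matrix I is the unity; singular matrices give zero divisors, so not an integral domain
Commutative: No
Integral domain: No
Has unity: Yes

M_3(ℤ) (3×3 matrices over ℤ): Commutative=No, Unity=Yes


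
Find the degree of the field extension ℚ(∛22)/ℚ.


∛22 has minimal polynomial x³ - 22 (irreducible over ℚ since 22 is not a perfect cube)

[ℚ(∛22)/ℚ] = 3


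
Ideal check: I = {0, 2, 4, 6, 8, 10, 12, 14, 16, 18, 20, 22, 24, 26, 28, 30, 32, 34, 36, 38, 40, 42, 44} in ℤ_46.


Check ideal conditions for I = {0, 2, 4, 6, 8, 10, 12, 14, 16, 18, 20, 22, 24, 26, 28, 30, 32, 34, 36, 38, 40, 42, 44} in ℤ_46:
(1) I is an additive subgroup? Yes
(2) For r ∈ ℤ_46 and a ∈ I: r·a ∈ I? Yes

Yes, I is an ideal of ℤ_46


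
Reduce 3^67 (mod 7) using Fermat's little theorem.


Fermat's little theorem: if p is prime and gcd(a,p)=1, then a^(p-1) ≡ 1 (mod p)
p = 7 is prime, gcd(3,7) = 1
Reduce exponent: 67 mod 6 = 1
So 3^67 ≡ 3^1 (mod 7)
3^1 mod 7 = 3

3^67 ≡ 3 (mod 7)


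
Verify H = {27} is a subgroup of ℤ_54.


Subgroup test for H = {27} in (ℤ_54, +):
(1) 0 ∈ H? No
(2) Closure: for all a,b ∈ H, (a+b) mod 54 ∈ H? No  [counterexample: 27 + 27 = 0 ∉ H]
(3) Inverses: for all a ∈ H, -a mod 54 ∈ H? Yes

No, H is not a subgroup of ℤ_54


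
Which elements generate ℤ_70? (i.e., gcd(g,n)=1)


g generates ℤ_n iff gcd(g,n) = 1
Prime factors of 70: 2, 5, 7
Generators are g ∈ {1,...,69} not divisible by any of these primes.
Generators: {1, 3, 9, 11, 13, 17, 19, 23, 27, 29, 31, 33, 37, 39, 41, 43, 47, 51, 53, 57, 59, 61, 67, 69}
Number of generators = φ(70) = 24

Generators of ℤ_70 = {1, 3, 9, 11, 13, 17, 19, 23, 27, 29, 31, 33, 37, 39, 41, 43, 47, 51, 53, 57, 59, 61, 67, 69}


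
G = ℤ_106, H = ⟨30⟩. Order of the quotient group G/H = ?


|⟨30⟩| = n / gcd(30, 106) = 106 / 2 = 53
H is normal (ℤ_106 is abelian).
|G/H| = |G| / |H| = 106 / 53 = 2

|G/H| = 2


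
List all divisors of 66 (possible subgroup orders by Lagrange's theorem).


Lagrange's theorem: |H| divides |G|
|G| = 66
Divisors of 66: 1, 2, 3, 6, 11, 22, 33, 66

Possible subgroup orders: {1, 2, 3, 6, 11, 22, 33, 66}


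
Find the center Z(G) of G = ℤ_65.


Z(G) = {g ∈ G | gx = xg for all x ∈ G}
ℤ_65 is abelian, so Z(G) = G

Z(ℤ_65) = ℤ_65


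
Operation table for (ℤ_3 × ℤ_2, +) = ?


Elements: {(0,0), (0,1), (1,0), (1,1), (2,0), (2,1)}
Operation: componentwise addition mod (3, 2)
Entry (a, b) = ((a₁+b₁) mod 3, (a₂+b₂) mod 2)

Cayley table:
      | (0,0) | (0,1) | (1,0) | (1,1) | (2,0) | (2,1)
(0,0) | (0,0) | (0,1) | (1,0) | (1,1) | (2,0) | (2,1)
(0,1) | (0,1) | (0,0) | (1,1) | (1,0) | (2,1) | (2,0)
(1,0) | (1,0) | (1,1) | (2,0) | (2,1) | (0,0) | (0,1)
(1,1) | (1,1) | (1,0) | (2,1) | (2,0) | (0,1) | (0,0)
(2,0) | (2,0) | (2,1) | (0,0) | (0,1) | (1,0) | (1,1)
(2,1) | (2,1) | (2,0) | (0,1) | (0,0) | (1,1) | (1,0)


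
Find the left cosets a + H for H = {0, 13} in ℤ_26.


H = {0, 13}, |H| = 2
Number of cosets = |G|/|H| = 26/2 = 13
0 + H = {0, 13}
1 + H = {1, 14}
2 + H = {2, 15}
3 + H = {3, 16}
4 + H = {4, 17}
5 + H = {5, 18}
6 + H = {6, 19}
7 + H = {7, 20}
8 + H = {8, 21}
9 + H = {9, 22}
10 + H = {10, 23}
11 + H = {11, 24}
12 + H = {12, 25}

Cosets: 0+H={0,13}; 1+H={1,14}; 2+H={2,15}; 3+H={3,16}; 4+H={4,17}; 5+H={5,18}; 6+H={6,19}; 7+H={7,20}; 8+H={8,21}; 9+H={9,22}; 10+H={10,23}; 11+H={11,24}; 12+H={12,25}


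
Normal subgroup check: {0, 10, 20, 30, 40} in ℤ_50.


H = {0, 10, 20, 30, 40} in ℤ_50
ℤ_50 is abelian; every subgroup of an abelian group is normal

Yes, normal subgroup


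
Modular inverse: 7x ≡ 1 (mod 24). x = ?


Use the extended Euclidean algorithm to write 1 = 7·s + 24·t; then s mod 24 is the inverse.
Euclidean algorithm:
  7 = 0·24 + 7
  24 = 3·7 + 3
  7 = 2·3 + 1
  3 = 3·1 + 0
gcd(7,24) = 1
Back-substitution gives: 7·(7) + 24·(-2) = 1
So 7⁻¹ ≡ 7 ≡ 7 (mod 24)
Check: 7 × 7 = 49 ≡ 1 (mod 24) ✓

7⁻¹ ≡ 7 (mod 24)


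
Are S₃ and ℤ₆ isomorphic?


Comparing S₃ and ℤ₆:
S₃ is non-abelian, ℤ₆ is abelian

No, S₃ ≇ ℤ₆


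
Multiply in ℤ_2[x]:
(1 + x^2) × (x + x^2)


Expand and collect like terms; reduce coefficients mod 2:
x^0: 1·0 = 0 ≡ 0 (mod 2)
x^1: 1·1 + 0·0 = 1 ≡ 1 (mod 2)
x^2: 1·1 + 0·1 + 1·0 = 1 ≡ 1 (mod 2)
x^3: 0·1 + 1·1 = 1 ≡ 1 (mod 2)
x^4: 1·1 = 1 ≡ 1 (mod 2)
Result: x + x^2 + x^3 + x^4

f · g = x + x^2 + x^3 + x^4


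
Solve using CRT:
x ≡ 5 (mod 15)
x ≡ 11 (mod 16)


m₁ = 15, m₂ = 16, gcd = 1, so CRT applies. M = m₁·m₂ = 240
Let M₁ = M/m₁ = 16, M₂ = M/m₂ = 15
Find y₁ ≡ M₁⁻¹ (mod m₁): 16⁻¹ ≡ 1 (mod 15)
Find y₂ ≡ M₂⁻¹ (mod m₂): 15⁻¹ ≡ 15 (mod 16)
x = a₁·M₁·y₁ + a₂·M₂·y₂ = 5·16·1 + 11·15·15 = 2555
Reduce mod 240: x ≡ 155
Check: 155 mod 15 = 5 ✓, 155 mod 16 = 11 ✓

x ≡ 155 (mod 240)


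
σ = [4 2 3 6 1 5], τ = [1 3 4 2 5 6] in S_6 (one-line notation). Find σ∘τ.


σ∘τ: apply τ first, then σ
1 →τ 1 →σ 4
2 →τ 3 →σ 3
3 →τ 4 →σ 6
4 →τ 2 →σ 2
5 →τ 5 →σ 1
6 →τ 6 →σ 5

σ∘τ = [4 3 6 2 1 5]


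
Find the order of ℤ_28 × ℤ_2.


|A × B| = |A| · |B|
|ℤ_28 × ℤ_2| = 28 × 2 = 56

|ℤ_28 × ℤ_2| = 56


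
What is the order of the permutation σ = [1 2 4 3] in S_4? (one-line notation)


Cycle decomposition: (3 4)
Cycle lengths: 2
Order = lcm(2) = 2

ord(σ) = 2


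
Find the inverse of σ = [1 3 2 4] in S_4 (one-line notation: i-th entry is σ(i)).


To find σ⁻¹, swap domain and range:
σ(1) = 1 → σ⁻¹(1) = 1
σ(2) = 3 → σ⁻¹(3) = 2
σ(3) = 2 → σ⁻¹(2) = 3
σ(4) = 4 → σ⁻¹(4) = 4

σ⁻¹ = [1 3 2 4]


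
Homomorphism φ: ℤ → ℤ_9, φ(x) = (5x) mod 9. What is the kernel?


Kernel = preimage of identity
ker(φ) = {x ∈ ℤ : 5x ≡ 0 (mod 9)}. gcd(5,9) = 1, so 5x ≡ 0 (mod 9) ⟺ x ≡ 0 (mod 9/1 = 9). Hence ker(φ) = 9ℤ

ker(φ) = 9ℤ


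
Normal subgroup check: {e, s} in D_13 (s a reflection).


H = {e, s} in D_13 (s a reflection)
r·s·r⁻¹ = sr⁻² ≠ s for n ≥ 3, so {e, s} is not closed under conjugation

No, not a normal subgroup


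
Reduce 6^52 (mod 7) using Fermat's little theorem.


Fermat's little theorem: if p is prime and gcd(a,p)=1, then a^(p-1) ≡ 1 (mod p)
p = 7 is prime, gcd(6,7) = 1
Reduce exponent: 52 mod 6 = 4
So 6^52 ≡ 6^4 (mod 7)
6^4 mod 7 = 1

6^52 ≡ 1 (mod 7)


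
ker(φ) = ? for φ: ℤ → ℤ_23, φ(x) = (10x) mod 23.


Kernel = preimage of identity
ker(φ) = {x ∈ ℤ : 10x ≡ 0 (mod 23)}. gcd(10,23) = 1, so 10x ≡ 0 (mod 23) ⟺ x ≡ 0 (mod 23/1 = 23). Hence ker(φ) = 23ℤ

ker(φ) = 23ℤ


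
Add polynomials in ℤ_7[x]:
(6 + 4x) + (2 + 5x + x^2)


Add coefficients mod 7:
x^0: 6 + 2 = 1 (mod 7)
x^1: 4 + 5 = 2 (mod 7)
x^2: 0 + 1 = 1 (mod 7)
Result: 1 + 2x + x^2

f + g = 1 + 2x + x^2


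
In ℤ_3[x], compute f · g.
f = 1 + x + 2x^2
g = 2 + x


Expand and collect like terms; reduce coefficients mod 3:
x^0: 1·2 = 2 ≡ 2 (mod 3)
x^1: 1·1 + 1·2 = 3 ≡ 0 (mod 3)
x^2: 1·1 + 2·2 = 5 ≡ 2 (mod 3)
x^3: 2·1 = 2 ≡ 2 (mod 3)
Result: 2 + 2x^2 + 2x^3

f · g = 2 + 2x^2 + 2x^3


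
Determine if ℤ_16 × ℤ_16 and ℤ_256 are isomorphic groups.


Comparing ℤ_16 × ℤ_16 and ℤ_256:
gcd(16,16) = 16 ≠ 1. Max element order in ℤ_16×ℤ_16 is lcm(16,16) = 16 < 256, so it has no element of order 256

No, ℤ_16 × ℤ_16 ≇ ℤ_256


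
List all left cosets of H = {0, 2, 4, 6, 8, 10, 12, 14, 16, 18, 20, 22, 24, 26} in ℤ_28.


H = {0, 2, 4, 6, 8, 10, 12, 14, 16, 18, 20, 22, 24, 26}, |H| = 14
Number of cosets = |G|/|H| = 28/14 = 2
0 + H = {0, 2, 4, 6, 8, 10, 12, 14, 16, 18, 20, 22, 24, 26}
1 + H = {1, 3, 5, 7, 9, 11, 13, 15, 17, 19, 21, 23, 25, 27}

Cosets: 0+H={0,2,4,6,8,10,12,14,16,18,20,22,24,26}; 1+H={1,3,5,7,9,11,13,15,17,19,21,23,25,27}


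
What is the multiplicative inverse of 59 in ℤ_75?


Use the extended Euclidean algorithm to write 1 = 59·s + 75·t; then s mod 75 is the inverse.
Euclidean algorithm:
  59 = 0·75 + 59
  75 = 1·59 + 16
  59 = 3·16 + 11
  16 = 1·11 + 5
  11 = 2·5 + 1
  5 = 5·1 + 0
gcd(59,75) = 1
Back-substitution gives: 59·(14) + 75·(-11) = 1
So 59⁻¹ ≡ 14 ≡ 14 (mod 75)
Check: 59 × 14 = 826 ≡ 1 (mod 75) ✓

59⁻¹ ≡ 14 (mod 75)


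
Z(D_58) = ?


Z(G) = {g ∈ G | gx = xg for all x ∈ G}
For even n, Z(D_n) = {e, r^(n/2)}: the 180° rotation r^29 commutes with every reflection and rotation

Z(D_58) = {e, r^29}


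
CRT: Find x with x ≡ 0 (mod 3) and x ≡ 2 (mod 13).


m₁ = 3, m₂ = 13, gcd = 1, so CRT applies. M = m₁·m₂ = 39
Let M₁ = M/m₁ = 13, M₂ = M/m₂ = 3
Find y₁ ≡ M₁⁻¹ (mod m₁): 13⁻¹ ≡ 1 (mod 3)
Find y₂ ≡ M₂⁻¹ (mod m₂): 3⁻¹ ≡ 9 (mod 13)
x = a₁·M₁·y₁ + a₂·M₂·y₂ = 0·13·1 + 2·3·9 = 54
Reduce mod 39: x ≡ 15
Check: 15 mod 3 = 0 ✓, 15 mod 13 = 2 ✓

x ≡ 15 (mod 39)


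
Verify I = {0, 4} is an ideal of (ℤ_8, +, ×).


Check ideal conditions for I = {0, 4} in ℤ_8:
(1) I is an additive subgroup? Yes
(2) For r ∈ ℤ_8 and a ∈ I: r·a ∈ I? Yes

Yes, I is an ideal of ℤ_8


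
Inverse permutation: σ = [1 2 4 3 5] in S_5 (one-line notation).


To find σ⁻¹, swap domain and range:
σ(1) = 1 → σ⁻¹(1) = 1
σ(2) = 2 → σ⁻¹(2) = 2
σ(3) = 4 → σ⁻¹(4) = 3
σ(4) = 3 → σ⁻¹(3) = 4
σ(5) = 5 → σ⁻¹(5) = 5

σ⁻¹ = [1 2 4 3 5]


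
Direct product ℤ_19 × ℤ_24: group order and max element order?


|ℤ_19 × ℤ_24| = 19 × 24 = 456
Max element order = lcm(19,24) = 456
Cyclic? Yes (gcd=1)

|ℤ_19×ℤ_24| = 456, max element order = 456


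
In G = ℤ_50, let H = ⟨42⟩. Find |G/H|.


|⟨42⟩| = n / gcd(42, 50) = 50 / 2 = 25
H is normal (ℤ_50 is abelian).
|G/H| = |G| / |H| = 50 / 25 = 2

|G/H| = 2


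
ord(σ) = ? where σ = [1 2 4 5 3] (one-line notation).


Cycle decomposition: (3 4 5)
Cycle lengths: 3
Order = lcm(3) = 3

ord(σ) = 3


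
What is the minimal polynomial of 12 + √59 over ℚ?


Let α = 12 + √59. Then α - 12 = √59, so (α - 12)² = 59, giving α² - 24α + 85 = 0. Degree 2 and α ∉ ℚ, so this is the minimal polynomial.

Minimal polynomial: x² - 24x + 85


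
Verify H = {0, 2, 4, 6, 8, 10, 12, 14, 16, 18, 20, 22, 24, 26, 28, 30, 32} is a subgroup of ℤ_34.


Subgroup test for H = {0, 2, 4, 6, 8, 10, 12, 14, 16, 18, 20, 22, 24, 26, 28, 30, 32} in (ℤ_34, +):
(1) 0 ∈ H? Yes
(2) Closure: for all a,b ∈ H, (a+b) mod 34 ∈ H? Yes
(3) Inverses: for all a ∈ H, -a mod 34 ∈ H? Yes

Yes, H is a subgroup of ℤ_34


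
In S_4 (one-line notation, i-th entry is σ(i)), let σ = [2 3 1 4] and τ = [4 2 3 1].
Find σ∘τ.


σ∘τ: apply τ first, then σ
1 →τ 4 →σ 4
2 →τ 2 →σ 3
3 →τ 3 →σ 1
4 →τ 1 →σ 2

σ∘τ = [4 3 1 2]


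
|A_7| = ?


|A_n| = n!/2 (even permutations)
|A_7| = 7!/2 = 5040/2 = 2520

|A_7| = 2520


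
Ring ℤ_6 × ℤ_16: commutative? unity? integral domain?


Direct product ring; commutative with unity (1,1); but (1,0)·(0,1) = (0,0) gives zero divisors, so not an integral domain
Commutative: Yes
Integral domain: No
Has unity: Yes

ℤ_6 × ℤ_16: Commutative=Yes, Unity=Yes


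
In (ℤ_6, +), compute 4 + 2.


Operation: addition mod 6
4 + 2 = (a + b) mod 6 with a = 4, b = 2

4 + 2 = 0


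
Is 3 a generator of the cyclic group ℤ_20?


g generates ℤ_n iff gcd(g, n) = 1
gcd(3, 20) = 1
Since gcd = 1, 3 is a generator.

Yes, 3 generates ℤ_20


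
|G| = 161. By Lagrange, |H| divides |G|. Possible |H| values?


Lagrange's theorem: |H| divides |G|
|G| = 161
Divisors of 161: 1, 7, 23, 161

Possible subgroup orders: {1, 7, 23, 161}


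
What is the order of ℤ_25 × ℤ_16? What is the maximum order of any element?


|ℤ_25 × ℤ_16| = 25 × 16 = 400
Max element order = lcm(25,16) = 400
Cyclic? Yes (gcd=1)

|ℤ_25×ℤ_16| = 400, max element order = 400


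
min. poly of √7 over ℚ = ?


√7 satisfies x² - 7 = 0, irreducible over ℚ since 7 is squarefree

Minimal polynomial: x² - 7


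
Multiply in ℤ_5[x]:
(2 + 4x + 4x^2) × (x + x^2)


Expand and collect like terms; reduce coefficients mod 5:
x^0: 2·0 = 0 ≡ 0 (mod 5)
x^1: 2·1 + 4·0 = 2 ≡ 2 (mod 5)
x^2: 2·1 + 4·1 + 4·0 = 6 ≡ 1 (mod 5)
x^3: 4·1 + 4·1 = 8 ≡ 3 (mod 5)
x^4: 4·1 = 4 ≡ 4 (mod 5)
Result: 2x + x^2 + 3x^3 + 4x^4

f · g = 2x + x^2 + 3x^3 + 4x^4


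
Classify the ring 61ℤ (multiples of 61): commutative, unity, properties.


61ℤ is a commutative ring under +,× but has no multiplicative identity (1 ∉ 61ℤ); it has no zero divisors, but without unity it is not an integral domain
Commutative: Yes
Integral domain: No
Has unity: No

61ℤ (multiples of 61): Commutative=Yes, Unity=No
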